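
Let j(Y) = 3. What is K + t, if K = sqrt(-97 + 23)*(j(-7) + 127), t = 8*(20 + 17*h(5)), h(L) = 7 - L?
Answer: 432 + 130*I*sqrt(74) ≈ 432.0 + 1118.3*I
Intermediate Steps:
t = 432 (t = 8*(20 + 17*(7 - 1*5)) = 8*(20 + 17*(7 - 5)) = 8*(20 + 17*2) = 8*(20 + 34) = 8*54 = 432)
K = 130*I*sqrt(74) (K = sqrt(-97 + 23)*(3 + 127) = sqrt(-74)*130 = (I*sqrt(74))*130 = 130*I*sqrt(74) ≈ 1118.3*I)
K + t = 130*I*sqrt(74) + 432 = 432 + 130*I*sqrt(74)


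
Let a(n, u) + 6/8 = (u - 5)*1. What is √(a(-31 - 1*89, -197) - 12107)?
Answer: 3*I*√5471/2 ≈ 110.95*I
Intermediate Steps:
a(n, u) = -23/4 + u (a(n, u) = -¾ + (u - 5)*1 = -¾ + (-5 + u)*1 = -¾ + (-5 + u) = -23/4 + u)
√(a(-31 - 1*89, -197) - 12107) = √((-23/4 - 197) - 12107) = √(-811/4 - 12107) = √(-49239/4) = 3*I*√5471/2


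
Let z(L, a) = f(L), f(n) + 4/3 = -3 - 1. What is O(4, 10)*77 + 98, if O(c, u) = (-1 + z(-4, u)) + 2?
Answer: -707/3 ≈ -235.67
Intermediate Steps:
f(n) = -16/3 (f(n) = -4/3 + (-3 - 1) = -4/3 - 4 = -16/3)
z(L, a) = -16/3
O(c, u) = -13/3 (O(c, u) = (-1 - 16/3) + 2 = -19/3 + 2 = -13/3)
O(4, 10)*77 + 98 = -13/3*77 + 98 = -1001/3 + 98 = -707/3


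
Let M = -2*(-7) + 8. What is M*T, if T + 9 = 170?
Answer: 3542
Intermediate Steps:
T = 161 (T = -9 + 170 = 161)
M = 22 (M = 14 + 8 = 22)
M*T = 22*161 = 3542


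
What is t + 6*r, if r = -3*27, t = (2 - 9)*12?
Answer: -570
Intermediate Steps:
t = -84 (t = -7*12 = -84)
r = -81
t + 6*r = -84 + 6*(-81) = -84 - 486 = -570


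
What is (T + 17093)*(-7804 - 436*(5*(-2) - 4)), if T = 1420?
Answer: -31472100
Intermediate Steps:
(T + 17093)*(-7804 - 436*(5*(-2) - 4)) = (1420 + 17093)*(-7804 - 436*(5*(-2) - 4)) = 18513*(-7804 - 436*(-10 - 4)) = 18513*(-7804 - 436*(-14)) = 18513*(-7804 + 6104) = 18513*(-1700) = -31472100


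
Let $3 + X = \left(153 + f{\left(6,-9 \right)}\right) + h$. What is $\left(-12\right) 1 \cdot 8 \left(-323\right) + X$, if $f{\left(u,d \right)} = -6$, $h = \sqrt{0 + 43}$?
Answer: $31152 + \sqrt{43} \approx 31159.0$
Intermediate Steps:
$h = \sqrt{43} \approx 6.5574$
$X = 144 + \sqrt{43}$ ($X = -3 + \left(\left(153 - 6\right) + \sqrt{43}\right) = -3 + \left(147 + \sqrt{43}\right) = 144 + \sqrt{43} \approx 150.56$)
$\left(-12\right) 1 \cdot 8 \left(-323\right) + X = \left(-12\right) 1 \cdot 8 \left(-323\right) + \left(144 + \sqrt{43}\right) = \left(-12\right) 8 \left(-323\right) + \left(144 + \sqrt{43}\right) = \left(-96\right) \left(-323\right) + \left(144 + \sqrt{43}\right) = 31008 + \left(144 + \sqrt{43}\right) = 31152 + \sqrt{43}$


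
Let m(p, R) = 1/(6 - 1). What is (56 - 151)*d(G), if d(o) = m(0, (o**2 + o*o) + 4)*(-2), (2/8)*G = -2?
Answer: 38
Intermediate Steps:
G = -8 (G = 4*(-2) = -8)
m(p, R) = 1/5
d(o) = -2/5 (d(o) = (1/5)*(-2) = -2/5)
(56 - 151)*d(G) = (56 - 151)*(-2/5) = -95*(-2/5) = 38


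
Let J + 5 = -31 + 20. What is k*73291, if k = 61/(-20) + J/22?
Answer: -60904821/220 ≈ -2.7684e+5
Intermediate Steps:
J = -16 (J = -5 + (-31 + 20) = -5 - 11 = -16)
k = -831/220 (k = 61/(-20) - 16/22 = 61*(-1/20) - 16*1/22 = -61/20 - 8/11 = -831/220 ≈ -3.7773)
k*73291 = -831/220*73291 = -60904821/220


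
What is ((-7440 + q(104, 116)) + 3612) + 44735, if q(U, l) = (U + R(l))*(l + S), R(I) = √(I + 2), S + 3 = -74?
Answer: 44963 + 39*√118 ≈ 45387.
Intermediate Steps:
S = -77 (S = -3 - 74 = -77)
R(I) = √(2 + I)
q(U, l) = (-77 + l)*(U + √(2 + l)) (q(U, l) = (U + √(2 + l))*(l - 77) = (U + √(2 + l))*(-77 + l) = (-77 + l)*(U + √(2 + l)))
((-7440 + q(104, 116)) + 3612) + 44735 = ((-7440 + (-77*104 - 77*√(2 + 116) + 104*116 + 116*√(2 + 116))) + 3612) + 44735 = ((-7440 + (-8008 - 77*√118 + 12064 + 116*√118)) + 3612) + 44735 = ((-7440 + (4056 + 39*√118)) + 3612) + 44735 = ((-3384 + 39*√118) + 3612) + 44735 = (228 + 39*√118) + 44735 = 44963 + 39*√118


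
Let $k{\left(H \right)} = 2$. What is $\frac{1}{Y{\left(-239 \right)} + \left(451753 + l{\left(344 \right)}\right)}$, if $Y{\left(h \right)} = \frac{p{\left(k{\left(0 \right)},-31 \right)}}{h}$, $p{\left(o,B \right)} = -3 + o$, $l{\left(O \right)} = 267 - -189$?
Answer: $\frac{239}{108077952} \approx 2.2114 \cdot 10^{-6}$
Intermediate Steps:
$l{\left(O \right)} = 456$ ($l{\left(O \right)} = 267 + 189 = 456$)
$Y{\left(h \right)} = - \frac{1}{h}$ ($Y{\left(h \right)} = \frac{-3 + 2}{h} = - \frac{1}{h}$)
$\frac{1}{Y{\left(-239 \right)} + \left(451753 + l{\left(344 \right)}\right)} = \frac{1}{- \frac{1}{-239} + \left(451753 + 456\right)} = \frac{1}{\left(-1\right) \left(- \frac{1}{239}\right) + 452209} = \frac{1}{\frac{1}{239} + 452209} = \frac{1}{\frac{108077952}{239}} = \frac{239}{108077952}$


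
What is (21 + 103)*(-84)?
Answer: -10416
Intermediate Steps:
(21 + 103)*(-84) = 124*(-84) = -10416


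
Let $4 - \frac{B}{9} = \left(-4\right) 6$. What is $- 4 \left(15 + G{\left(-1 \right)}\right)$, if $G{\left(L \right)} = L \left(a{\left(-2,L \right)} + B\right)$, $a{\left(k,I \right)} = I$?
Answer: $944$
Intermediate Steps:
$B = 252$ ($B = 36 - 9 \left(\left(-4\right) 6\right) = 36 - -216 = 36 + 216 = 252$)
$G{\left(L \right)} = L \left(252 + L\right)$ ($G{\left(L \right)} = L \left(L + 252\right) = L \left(252 + L\right)$)
$- 4 \left(15 + G{\left(-1 \right)}\right) = - 4 \left(15 - \left(252 - 1\right)\right) = - 4 \left(15 - 251\right) = \left(-4\right) \left(-236\right) = 944$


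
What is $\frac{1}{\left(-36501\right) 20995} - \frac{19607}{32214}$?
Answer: $- \frac{55038823823}{90427942410} \approx -0.60865$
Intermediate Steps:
$\frac{1}{\left(-36501\right) 20995} - \frac{19607}{32214} = \left(- \frac{1}{36501}\right) \frac{1}{20995} - \frac{2801}{4602} = - \frac{1}{766338495} - \frac{2801}{4602} = - \frac{55038823823}{90427942410}$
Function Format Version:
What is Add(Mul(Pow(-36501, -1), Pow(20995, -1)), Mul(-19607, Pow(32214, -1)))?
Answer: Rational(-55038823823, 90427942410) ≈ -0.60865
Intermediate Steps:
Add(Mul(Pow(-36501, -1), Pow(20995, -1)), Mul(-19607, Pow(32214, -1))) = Add(Mul(Rational(-1, 36501), Rational(1, 20995)), Mul(-19607, Rational(1, 32214))) = Add(Rational(-1, 766338495), Rational(-2801, 4602)) = Rational(-55038823823, 90427942410)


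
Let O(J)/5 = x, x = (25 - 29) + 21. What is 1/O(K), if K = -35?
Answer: 1/85 ≈ 0.011765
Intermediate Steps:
x = 17 (x = -4 + 21 = 17)
O(J) = 85 (O(J) = 5*17 = 85)
1/O(K) = 1/85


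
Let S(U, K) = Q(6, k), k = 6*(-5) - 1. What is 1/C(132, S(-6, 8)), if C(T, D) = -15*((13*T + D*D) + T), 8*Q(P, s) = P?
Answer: -16/443655 ≈ -3.6064e-5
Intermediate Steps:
k = -31 (k = -30 - 1 = -31)
Q(P, s) = P/8
S(U, K) = 3/4 (S(U, K) = (1/8)*6 = 3/4)
C(T, D) = -210*T - 15*D**2 (C(T, D) = -15*((13*T + D**2) + T) = -15*((D**2 + 13*T) + T) = -15*(D**2 + 14*T) = -210*T - 15*D**2)
1/C(132, S(-6, 8)) = 1/(-210*132 - 15*(3/4)**2) = 1/(-27720 - 15*9/16) = 1/(-27720 - 135/16) = 1/(-443655/16) = -16/443655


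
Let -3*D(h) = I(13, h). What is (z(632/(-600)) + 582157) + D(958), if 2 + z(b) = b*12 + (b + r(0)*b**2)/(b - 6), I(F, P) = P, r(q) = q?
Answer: 23083834508/39675 ≈ 5.8182e+5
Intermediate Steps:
D(h) = -h/3
z(b) = -2 + 12*b + b/(-6 + b) (z(b) = -2 + (b*12 + (b + 0*b**2)/(b - 6)) = -2 + (12*b + (b + 0)/(-6 + b)) = -2 + (12*b + b/(-6 + b)) = -2 + 12*b + b/(-6 + b))
(z(632/(-600)) + 582157) + D(958) = ((12 - 46136/(-600) + 12*(632/(-600))**2)/(-6 + 632/(-600)) + 582157) - 1/3*958 = ((12 - 46136*(-1)/600 + 12*(632*(-1/600))**2)/(-6 + 632*(-1/600)) + 582157) - 958/3 = ((12 - 73*(-79/75) + 12*(-79/75)**2)/(-6 - 79/75) + 582157) - 958/3 = ((12 + 5767/75 + 12*(6241/5625))/(-529/75) + 582157) - 958/3 = (-75*(12 + 5767/75 + 24964/1875)/529 + 582157) - 958/3 = (-75/529*191639/1875 + 582157) - 958/3 = (-191639/13225 + 582157) - 958/3 = 7698834686/13225 - 958/3 = 23083834508/39675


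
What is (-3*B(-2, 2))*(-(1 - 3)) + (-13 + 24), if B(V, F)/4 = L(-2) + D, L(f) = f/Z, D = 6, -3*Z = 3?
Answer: -181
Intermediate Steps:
Z = -1 (Z = -1/3*3 = -1)
L(f) = -f (L(f) = f/(-1) = f*(-1) = -f)
B(V, F) = 32 (B(V, F) = 4*(-1*(-2) + 6) = 4*(2 + 6) = 4*8 = 32)
(-3*B(-2, 2))*(-(1 - 3)) + (-13 + 24) = (-3*32)*(-(1 - 3)) + (-13 + 24) = -(-96)*(-2) + 11 = -96*2 + 11 = -192 + 11 = -181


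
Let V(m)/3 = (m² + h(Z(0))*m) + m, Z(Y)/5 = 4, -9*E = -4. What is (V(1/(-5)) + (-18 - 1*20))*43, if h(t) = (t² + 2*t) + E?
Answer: -976358/75 ≈ -13018.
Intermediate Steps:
E = 4/9 (E = -⅑*(-4) = 4/9 ≈ 0.44444)
Z(Y) = 20 (Z(Y) = 5*4 = 20)
h(t) = 4/9 + t² + 2*t (h(t) = (t² + 2*t) + 4/9 = 4/9 + t² + 2*t)
V(m) = 3*m² + 3973*m/3 (V(m) = 3*((m² + (4/9 + 20² + 2*20)*m) + m) = 3*((m² + (4/9 + 400 + 40)*m) + m) = 3*((m² + 3964*m/9) + m) = 3*(m² + 3973*m/9) = 3*m² + 3973*m/3)
(V(1/(-5)) + (-18 - 1*20))*43 = ((⅓)*(3973 + 9/(-5))/(-5) + (-18 - 1*20))*43 = ((⅓)*(-⅕)*(3973 + 9*(-⅕)) + (-18 - 20))*43 = ((⅓)*(-⅕)*(3973 - 9/5) - 38)*43 = ((⅓)*(-⅕)*(19856/5) - 38)*43 = (-19856/75 - 38)*43 = -22706/75*43 = -976358/75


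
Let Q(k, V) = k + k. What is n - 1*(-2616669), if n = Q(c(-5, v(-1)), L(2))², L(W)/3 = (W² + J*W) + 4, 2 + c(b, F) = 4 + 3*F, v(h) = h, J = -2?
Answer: 2616673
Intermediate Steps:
c(b, F) = 2 + 3*F (c(b, F) = -2 + (4 + 3*F) = 2 + 3*F)
L(W) = 12 - 6*W + 3*W² (L(W) = 3*((W² - 2*W) + 4) = 3*(4 + W² - 2*W) = 12 - 6*W + 3*W²)
Q(k, V) = 2*k
n = 4 (n = (2*(2 + 3*(-1)))² = (2*(2 - 3))² = (2*(-1))² = (-2)² = 4)
n - 1*(-2616669) = 4 - 1*(-2616669) = 4 + 2616669 = 2616673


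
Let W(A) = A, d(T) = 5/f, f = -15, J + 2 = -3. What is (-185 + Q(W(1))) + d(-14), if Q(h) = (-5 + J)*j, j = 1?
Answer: -586/3 ≈ -195.33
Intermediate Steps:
J = -5 (J = -2 - 3 = -5)
d(T) = -⅓ (d(T) = 5/(-15) = 5*(-1/15) = -⅓)
Q(h) = -10 (Q(h) = (-5 - 5)*1 = -10*1 = -10)
(-185 + Q(W(1))) + d(-14) = (-185 - 10) - ⅓ = -195 - ⅓ = -586/3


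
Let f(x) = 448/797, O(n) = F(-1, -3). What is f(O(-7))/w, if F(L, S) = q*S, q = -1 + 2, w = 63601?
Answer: 448/50689997 ≈ 8.8380e-6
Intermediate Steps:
q = 1
F(L, S) = S (F(L, S) = 1*S = S)
O(n) = -3
f(x) = 448/797 (f(x) = 448*(1/797) = 448/797)
f(O(-7))/w = (448/797)/63601 = (448/797)*(1/63601) = 448/50689997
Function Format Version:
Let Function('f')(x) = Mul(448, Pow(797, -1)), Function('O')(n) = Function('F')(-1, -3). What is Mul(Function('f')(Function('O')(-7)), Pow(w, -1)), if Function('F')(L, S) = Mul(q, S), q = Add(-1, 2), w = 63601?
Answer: Rational(448, 50689997) ≈ 8.8380e-6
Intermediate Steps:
q = 1
Function('F')(L, S) = S (Function('F')(L, S) = Mul(1, S) = S)
Function('O')(n) = -3
Function('f')(x) = Rational(448, 797) (Function('f')(x) = Mul(448, Rational(1, 797)) = Rational(448, 797))
Mul(Function('f')(Function('O')(-7)), Pow(w, -1)) = Mul(Rational(448, 797), Pow(63601, -1)) = Mul(Rational(448, 797), Rational(1, 63601)) = Rational(448, 50689997)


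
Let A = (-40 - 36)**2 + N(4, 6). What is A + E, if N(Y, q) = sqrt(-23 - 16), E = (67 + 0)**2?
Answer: 10265 + I*sqrt(39) ≈ 10265.0 + 6.245*I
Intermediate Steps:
E = 4489 (E = 67**2 = 4489)
N(Y, q) = I*sqrt(39) (N(Y, q) = sqrt(-39) = I*sqrt(39))
A = 5776 + I*sqrt(39) (A = (-40 - 36)**2 + I*sqrt(39) = (-76)**2 + I*sqrt(39) = 5776 + I*sqrt(39) ≈ 5776.0 + 6.245*I)
A + E = (5776 + I*sqrt(39)) + 4489 = 10265 + I*sqrt(39)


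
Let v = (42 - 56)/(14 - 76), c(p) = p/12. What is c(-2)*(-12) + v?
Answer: 69/31 ≈ 2.2258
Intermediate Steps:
c(p) = p/12 (c(p) = p*(1/12) = p/12)
v = 7/31 (v = -14/(-62) = -14*(-1/62) = 7/31 ≈ 0.22581)
c(-2)*(-12) + v = ((1/12)*(-2))*(-12) + 7/31 = -1/6*(-12) + 7/31 = 2 + 7/31 = 69/31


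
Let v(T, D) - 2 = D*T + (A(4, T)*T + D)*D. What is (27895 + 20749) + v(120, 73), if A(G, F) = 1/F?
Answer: 62808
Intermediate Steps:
v(T, D) = 2 + D*T + D*(1 + D) (v(T, D) = 2 + (D*T + (T/T + D)*D) = 2 + (D*T + (1 + D)*D) = 2 + (D*T + D*(1 + D)) = 2 + D*T + D*(1 + D))
(27895 + 20749) + v(120, 73) = (27895 + 20749) + (2 + 73 + 73² + 73*120) = 48644 + (2 + 73 + 5329 + 8760) = 48644 + 14164 = 62808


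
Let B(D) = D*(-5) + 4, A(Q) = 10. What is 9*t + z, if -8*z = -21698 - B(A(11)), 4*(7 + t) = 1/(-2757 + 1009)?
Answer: 18483343/6992 ≈ 2643.5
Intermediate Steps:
t = -48945/6992 (t = -7 + 1/(4*(-2757 + 1009)) = -7 + (¼)/(-1748) = -7 + (¼)*(-1/1748) = -7 - 1/6992 = -48945/6992 ≈ -7.0001)
B(D) = 4 - 5*D (B(D) = -5*D + 4 = 4 - 5*D)
z = 5413/2 (z = -(-21698 - (4 - 5*10))/8 = -(-21698 - (4 - 50))/8 = -(-21698 - 1*(-46))/8 = -(-21698 + 46)/8 = -⅛*(-21652) = 5413/2 ≈ 2706.5)
9*t + z = 9*(-48945/6992) + 5413/2 = -440505/6992 + 5413/2 = 18483343/6992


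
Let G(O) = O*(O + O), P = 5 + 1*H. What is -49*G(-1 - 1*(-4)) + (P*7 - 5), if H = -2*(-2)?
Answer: -824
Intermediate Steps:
H = 4
P = 9 (P = 5 + 1*4 = 5 + 4 = 9)
G(O) = 2*O² (G(O) = O*(2*O) = 2*O²)
-49*G(-1 - 1*(-4)) + (P*7 - 5) = -98*(-1 - 1*(-4))² + (9*7 - 5) = -98*(-1 + 4)² + (63 - 5) = -98*3² + 58 = -98*9 + 58 = -49*18 + 58 = -882 + 58 = -824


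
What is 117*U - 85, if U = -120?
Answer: -14125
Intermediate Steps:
117*U - 85 = 117*(-120) - 85 = -14040 - 85 = -14125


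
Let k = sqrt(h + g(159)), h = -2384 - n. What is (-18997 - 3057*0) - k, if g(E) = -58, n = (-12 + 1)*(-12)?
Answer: -18997 - 3*I*sqrt(286) ≈ -18997.0 - 50.735*I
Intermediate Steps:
n = 132 (n = -11*(-12) = 132)
h = -2516 (h = -2384 - 1*132 = -2384 - 132 = -2516)
k = 3*I*sqrt(286) (k = sqrt(-2516 - 58) = sqrt(-2574) = 3*I*sqrt(286) ≈ 50.735*I)
(-18997 - 3057*0) - k = (-18997 - 3057*0) - 3*I*sqrt(286) = (-18997 - 1*0) - 3*I*sqrt(286) = (-18997 + 0) - 3*I*sqrt(286) = -18997 - 3*I*sqrt(286)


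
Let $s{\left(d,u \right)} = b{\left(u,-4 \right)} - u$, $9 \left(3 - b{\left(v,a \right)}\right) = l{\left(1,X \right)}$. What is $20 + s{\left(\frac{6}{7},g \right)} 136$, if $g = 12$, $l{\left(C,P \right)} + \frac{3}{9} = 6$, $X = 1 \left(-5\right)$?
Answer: $- \frac{34820}{27} \approx -1289.6$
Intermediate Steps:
$X = -5$
$l{\left(C,P \right)} = \frac{17}{3}$ ($l{\left(C,P \right)} = - \frac{1}{3} + 6 = \frac{17}{3}$)
$b{\left(v,a \right)} = \frac{64}{27}$ ($b{\left(v,a \right)} = 3 - \frac{17}{27} = \frac{64}{27}$)
$s{\left(d,u \right)} = \frac{64}{27} - u$
$20 + s{\left(\frac{6}{7},g \right)} 136 = 20 + \left(\frac{64}{27} - 12\right) 136 = 20 - \frac{35360}{27} = - \frac{34820}{27}$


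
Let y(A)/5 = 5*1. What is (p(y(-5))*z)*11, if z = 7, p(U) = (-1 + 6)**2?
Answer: 1925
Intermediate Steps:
y(A) = 25 (y(A) = 5*(5*1) = 5*5 = 25)
p(U) = 25 (p(U) = 5**2 = 25)
(p(y(-5))*z)*11 = (25*7)*11 = 175*11 = 1925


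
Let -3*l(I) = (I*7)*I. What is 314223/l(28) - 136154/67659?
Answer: -485167331/2791824 ≈ -173.78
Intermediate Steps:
l(I) = -7*I**2/3 (l(I) = -I*7*I/3 = -7*I*I/3 = -7*I**2/3)
314223/l(28) - 136154/67659 = 314223/((-7/3*28**2)) - 136154/67659 = 314223/((-7/3*784)) - 136154*1/67659 = 314223/(-5488/3) - 7166/3561 = 314223*(-3/5488) - 7166/3561 = -134667/784 - 7166/3561 = -485167331/2791824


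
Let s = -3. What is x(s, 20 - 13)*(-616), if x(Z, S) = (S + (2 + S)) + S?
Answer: -14168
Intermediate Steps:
x(Z, S) = 2 + 3*S (x(Z, S) = (2 + 2*S) + S = 2 + 3*S)
x(s, 20 - 13)*(-616) = (2 + 3*(20 - 13))*(-616) = (2 + 3*7)*(-616) = (2 + 21)*(-616) = 23*(-616) = -14168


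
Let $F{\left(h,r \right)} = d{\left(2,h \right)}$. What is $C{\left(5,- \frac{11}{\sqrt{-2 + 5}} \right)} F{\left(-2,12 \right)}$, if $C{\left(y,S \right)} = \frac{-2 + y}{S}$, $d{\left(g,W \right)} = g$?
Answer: $- \frac{6 \sqrt{3}}{11} \approx -0.94475$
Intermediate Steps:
$F{\left(h,r \right)} = 2$
$C{\left(y,S \right)} = \frac{-2 + y}{S}$
$C{\left(5,- \frac{11}{\sqrt{-2 + 5}} \right)} F{\left(-2,12 \right)} = \frac{-2 + 5}{\left(-11\right) \frac{1}{\sqrt{-2 + 5}}} \cdot 2 = \frac{1}{\left(-11\right) \frac{1}{\sqrt{3}}} \cdot 3 \cdot 2 = \frac{1}{\left(-11\right) \frac{\sqrt{3}}{3}} \cdot 3 \cdot 2 = \frac{1}{\left(- \frac{11}{3}\right) \sqrt{3}} \cdot 3 \cdot 2 = - \frac{\sqrt{3}}{11} \cdot 3 \cdot 2 = - \frac{3 \sqrt{3}}{11} \cdot 2 = - \frac{6 \sqrt{3}}{11}$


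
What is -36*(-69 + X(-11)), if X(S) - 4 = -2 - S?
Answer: 2016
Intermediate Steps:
X(S) = 2 - S (X(S) = 4 + (-2 - S) = 2 - S)
-36*(-69 + X(-11)) = -36*(-69 + (2 - 1*(-11))) = -36*(-69 + (2 + 11)) = -36*(-69 + 13) = -36*(-56) = 2016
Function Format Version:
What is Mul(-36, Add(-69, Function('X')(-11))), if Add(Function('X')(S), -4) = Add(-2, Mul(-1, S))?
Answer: 2016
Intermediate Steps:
Function('X')(S) = Add(2, Mul(-1, S)) (Function('X')(S) = Add(4, Add(-2, Mul(-1, S))) = Add(2, Mul(-1, S)))
Mul(-36, Add(-69, Function('X')(-11))) = Mul(-36, Add(-69, Add(2, Mul(-1, -11)))) = Mul(-36, Add(-69, Add(2, 11))) = Mul(-36, Add(-69, 13)) = Mul(-36, -56) = 2016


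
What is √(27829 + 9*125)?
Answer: √28954 ≈ 170.16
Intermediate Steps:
√(27829 + 9*125) = √(27829 + 1125) = √28954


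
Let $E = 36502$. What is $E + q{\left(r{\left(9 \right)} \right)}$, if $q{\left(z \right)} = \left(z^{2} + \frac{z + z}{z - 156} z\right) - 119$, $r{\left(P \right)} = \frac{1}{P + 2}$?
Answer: $\frac{7550019938}{207515} \approx 36383.0$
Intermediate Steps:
$r{\left(P \right)} = \frac{1}{2 + P}$
$q{\left(z \right)} = -119 + z^{2} + \frac{2 z^{2}}{-156 + z}$ ($q{\left(z \right)} = \left(z^{2} + \frac{2 z}{-156 + z} z\right) - 119 = \left(z^{2} + \frac{2 z^{2}}{-156 + z}\right) - 119 = -119 + z^{2} + \frac{2 z^{2}}{-156 + z}$)
$E + q{\left(r{\left(9 \right)} \right)} = 36502 + \frac{18564 + \left(\frac{1}{2 + 9}\right)^{3} - 154 \left(\frac{1}{2 + 9}\right)^{2} - \frac{119}{2 + 9}}{-156 + \frac{1}{2 + 9}} = 36502 + \frac{18564 + \left(\frac{1}{11}\right)^{3} - 154 \left(\frac{1}{11}\right)^{2} - \frac{119}{11}}{-156 + \frac{1}{11}} = 36502 + \frac{18564 + \left(\frac{1}{11}\right)^{3} - \frac{154}{121} - \frac{119}{11}}{-156 + \frac{1}{11}} = 36502 + \frac{18564 + \frac{1}{1331} - \frac{14}{11} - \frac{119}{11}}{- \frac{1715}{11}} = 36502 - \frac{11 \left(18564 + \frac{1}{1331} - \frac{14}{11} - \frac{119}{11}\right)}{1715} = 36502 - \frac{24692592}{207515} = \frac{7550019938}{207515}$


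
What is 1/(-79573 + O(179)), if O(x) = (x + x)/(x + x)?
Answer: -1/79572 ≈ -1.2567e-5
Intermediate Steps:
O(x) = 1 (O(x) = (2*x)/((2*x)) = (2*x)*(1/(2*x)) = 1)
1/(-79573 + O(179)) = 1/(-79573 + 1) = 1/(-79572) = -1/79572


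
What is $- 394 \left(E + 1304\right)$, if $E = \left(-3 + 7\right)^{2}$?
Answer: $-520080$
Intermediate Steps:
$E = 16$ ($E = 4^{2} = 16$)
$- 394 \left(E + 1304\right) = - 394 \left(16 + 1304\right) = \left(-394\right) 1320 = -520080$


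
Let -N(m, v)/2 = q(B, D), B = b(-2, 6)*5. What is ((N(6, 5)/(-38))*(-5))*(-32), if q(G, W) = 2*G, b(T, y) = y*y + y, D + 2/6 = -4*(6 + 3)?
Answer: 67200/19 ≈ 3536.8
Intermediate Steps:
D = -109/3 (D = -⅓ - 4*(6 + 3) = -⅓ - 4*9 = -⅓ - 36 = -109/3 ≈ -36.333)
b(T, y) = y + y² (b(T, y) = y² + y = y + y²)
B = 210 (B = (6*(1 + 6))*5 = (6*7)*5 = 42*5 = 210)
N(m, v) = -840 (N(m, v) = -4*210 = -2*420 = -840)
((N(6, 5)/(-38))*(-5))*(-32) = (-840/(-38)*(-5))*(-32) = (-840*(-1/38)*(-5))*(-32) = ((420/19)*(-5))*(-32) = -2100/19*(-32) = 67200/19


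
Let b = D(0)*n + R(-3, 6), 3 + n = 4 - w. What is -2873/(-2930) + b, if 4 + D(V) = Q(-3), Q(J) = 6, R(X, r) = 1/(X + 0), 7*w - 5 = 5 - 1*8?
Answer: 127723/61530 ≈ 2.0758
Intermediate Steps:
w = 2/7 (w = 5/7 + (5 - 1*8)/7 = 5/7 + (5 - 8)/7 = 5/7 + (1/7)*(-3) = 5/7 - 3/7 = 2/7 ≈ 0.28571)
n = 5/7 (n = -3 + (4 - 1*2/7) = -3 + (4 - 2/7) = -3 + 26/7 = 5/7 ≈ 0.71429)
R(X, r) = 1/X
D(V) = 2 (D(V) = -4 + 6 = 2)
b = 23/21 (b = 2*(5/7) + 1/(-3) = 10/7 - 1/3 = 23/21 ≈ 1.0952)
-2873/(-2930) + b = -2873/(-2930) + 23/21 = -2873*(-1/2930) + 23/21 = 2873/2930 + 23/21 = 127723/61530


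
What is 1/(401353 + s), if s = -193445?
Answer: 1/207908 ≈ 4.8098e-6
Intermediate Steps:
1/(401353 + s) = 1/(401353 - 193445) = 1/207908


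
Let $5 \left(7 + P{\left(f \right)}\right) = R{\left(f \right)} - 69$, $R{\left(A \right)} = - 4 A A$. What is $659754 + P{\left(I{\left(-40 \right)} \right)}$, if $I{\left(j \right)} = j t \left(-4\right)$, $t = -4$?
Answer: $\frac{1660266}{5} \approx 3.3205 \cdot 10^{5}$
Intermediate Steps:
$R{\left(A \right)} = - 4 A^{2}$
$I{\left(j \right)} = 16 j$ ($I{\left(j \right)} = j \left(-4\right) \left(-4\right) = - 4 j \left(-4\right) = 16 j$)
$P{\left(f \right)} = - \frac{104}{5} - \frac{4 f^{2}}{5}$ ($P{\left(f \right)} = -7 + \frac{- 4 f^{2} - 69}{5} = -7 + \frac{-69 - 4 f^{2}}{5} = -7 - \left(\frac{69}{5} + \frac{4 f^{2}}{5}\right) = - \frac{104}{5} - \frac{4 f^{2}}{5}$)
$659754 + P{\left(I{\left(-40 \right)} \right)} = 659754 - \left(\frac{104}{5} + \frac{4 \left(16 \left(-40\right)\right)^{2}}{5}\right) = 659754 - \left(\frac{104}{5} + \frac{4 \left(-640\right)^{2}}{5}\right) = 659754 - \frac{1638504}{5} = \frac{1660266}{5}$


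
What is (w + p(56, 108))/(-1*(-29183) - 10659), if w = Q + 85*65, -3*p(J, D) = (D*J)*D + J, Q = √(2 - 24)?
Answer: -636665/55572 + I*√22/18524 ≈ -11.457 + 0.00025321*I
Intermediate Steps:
Q = I*√22 (Q = √(-22) = I*√22 ≈ 4.6904*I)
p(J, D) = -J/3 - J*D²/3 (p(J, D) = -((D*J)*D + J)/3 = -(J*D² + J)/3 = -(J + J*D²)/3 = -J/3 - J*D²/3)
w = 5525 + I*√22 (w = I*√22 + 85*65 = I*√22 + 5525 = 5525 + I*√22 ≈ 5525.0 + 4.6904*I)
(w + p(56, 108))/(-1*(-29183) - 10659) = ((5525 + I*√22) - ⅓*56*(1 + 108²))/(-1*(-29183) - 10659) = ((5525 + I*√22) - ⅓*56*(1 + 11664))/(29183 - 10659) = ((5525 + I*√22) - ⅓*56*11665)/18524 = ((5525 + I*√22) - 653240/3)*(1/18524) = (-636665/3 + I*√22)*(1/18524) = -636665/55572 + I*√22/18524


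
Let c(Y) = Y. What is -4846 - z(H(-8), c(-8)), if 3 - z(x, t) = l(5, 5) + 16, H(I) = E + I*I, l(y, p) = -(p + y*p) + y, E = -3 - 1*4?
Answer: -4858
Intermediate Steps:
E = -7 (E = -3 - 4 = -7)
l(y, p) = y - p - p*y (l(y, p) = -(p + p*y) + y = (-p - p*y) + y = y - p - p*y)
H(I) = -7 + I² (H(I) = -7 + I*I = -7 + I²)
z(x, t) = 12 (z(x, t) = 3 - ((5 - 1*5 - 1*5*5) + 16) = 3 - ((5 - 5 - 25) + 16) = 3 - (-25 + 16) = 3 - 1*(-9) = 3 + 9 = 12)
-4846 - z(H(-8), c(-8)) = -4846 - 1*12 = -4846 - 12 = -4858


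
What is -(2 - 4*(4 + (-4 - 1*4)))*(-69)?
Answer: 1242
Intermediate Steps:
-(2 - 4*(4 + (-4 - 1*4)))*(-69) = -(2 - 4*(4 + (-4 - 4)))*(-69) = -(2 - 4*(4 - 8))*(-69) = -(2 - 4*(-4))*(-69) = -(2 + 16)*(-69) = -1*18*(-69) = -18*(-69) = 1242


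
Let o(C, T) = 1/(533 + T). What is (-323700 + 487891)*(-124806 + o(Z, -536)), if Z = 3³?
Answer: -61476230029/3 ≈ -2.0492e+10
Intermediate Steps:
Z = 27
(-323700 + 487891)*(-124806 + o(Z, -536)) = (-323700 + 487891)*(-124806 + 1/(533 - 536)) = 164191*(-124806 + 1/(-3)) = 164191*(-124806 - ⅓) = 164191*(-374419/3) = -61476230029/3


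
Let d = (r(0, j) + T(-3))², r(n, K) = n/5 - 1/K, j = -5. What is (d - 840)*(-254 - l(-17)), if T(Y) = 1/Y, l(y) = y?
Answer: 14930684/75 ≈ 1.9908e+5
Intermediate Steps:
r(n, K) = -1/K + n/5 (r(n, K) = n*(⅕) - 1/K = n/5 - 1/K = -1/K + n/5)
d = 4/225 (d = ((-1/(-5) + (⅕)*0) + 1/(-3))² = ((-1*(-⅕) + 0) - ⅓)² = ((⅕ + 0) - ⅓)² = (⅕ - ⅓)² = (-2/15)² = 4/225 ≈ 0.017778)
(d - 840)*(-254 - l(-17)) = (4/225 - 840)*(-254 - 1*(-17)) = -188996*(-254 + 17)/225 = -188996/225*(-237) = 14930684/75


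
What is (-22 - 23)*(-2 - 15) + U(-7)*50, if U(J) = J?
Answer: 415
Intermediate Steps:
(-22 - 23)*(-2 - 15) + U(-7)*50 = (-22 - 23)*(-2 - 15) - 7*50 = -45*(-17) - 350 = 765 - 350 = 415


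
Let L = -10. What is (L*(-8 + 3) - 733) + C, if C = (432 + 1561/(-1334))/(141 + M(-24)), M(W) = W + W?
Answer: -84159619/124062 ≈ -678.37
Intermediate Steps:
M(W) = 2*W
C = 574727/124062 (C = (432 + 1561/(-1334))/(141 + 2*(-24)) = (432 + 1561*(-1/1334))/(141 - 48) = (432 - 1561/1334)/93 = (574727/1334)*(1/93) = 574727/124062 ≈ 4.6326)
(L*(-8 + 3) - 733) + C = (-10*(-8 + 3) - 733) + 574727/124062 = (-10*(-5) - 733) + 574727/124062 = (50 - 733) + 574727/124062 = -683 + 574727/124062 = -84159619/124062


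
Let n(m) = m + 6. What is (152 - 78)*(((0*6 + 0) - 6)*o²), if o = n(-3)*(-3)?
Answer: -35964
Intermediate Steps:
n(m) = 6 + m
o = -9 (o = (6 - 3)*(-3) = 3*(-3) = -9)
(152 - 78)*(((0*6 + 0) - 6)*o²) = (152 - 78)*(((0*6 + 0) - 6)*(-9)²) = 74*(((0 + 0) - 6)*81) = 74*((0 - 6)*81) = 74*(-6*81) = 74*(-486) = -35964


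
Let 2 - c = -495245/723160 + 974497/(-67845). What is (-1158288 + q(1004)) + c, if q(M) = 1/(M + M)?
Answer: -1426382917167201463/1231476034020 ≈ -1.1583e+6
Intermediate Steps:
q(M) = 1/(2*M)
c = 167288545589/9812558040 (c = 2 - (-495245/723160 + 974497/(-67845)) = 2 - (-495245*1/723160 + 974497*(-1/67845)) = 2 - (-99049/144632 - 974497/67845) = 2 - 1*(-147663429509/9812558040) = 2 + 147663429509/9812558040 = 167288545589/9812558040 ≈ 17.048)
(-1158288 + q(1004)) + c = (-1158288 + (½)/1004) + 167288545589/9812558040 = (-1158288 + (½)*(1/1004)) + 167288545589/9812558040 = (-1158288 + 1/2008) + 167288545589/9812558040 = -2325842303/2008 + 167288545589/9812558040 = -1426382917167201463/1231476034020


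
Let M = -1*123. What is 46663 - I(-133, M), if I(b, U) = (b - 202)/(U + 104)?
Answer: 886262/19 ≈ 46645.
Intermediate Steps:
M = -123
I(b, U) = (-202 + b)/(104 + U)
46663 - I(-133, M) = 46663 - (-202 - 133)/(104 - 123) = 46663 - (-335)/(-19) = 46663 - (-1)*(-335)/19 = 46663 - 1*335/19 = 46663 - 335/19 = 886262/19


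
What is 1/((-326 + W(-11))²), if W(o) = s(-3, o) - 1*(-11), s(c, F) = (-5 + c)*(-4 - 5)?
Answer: 1/59049 ≈ 1.6935e-5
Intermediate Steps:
s(c, F) = 45 - 9*c (s(c, F) = (-5 + c)*(-9) = 45 - 9*c)
W(o) = 83 (W(o) = (45 - 9*(-3)) - 1*(-11) = (45 + 27) + 11 = 72 + 11 = 83)
1/((-326 + W(-11))²) = 1/((-326 + 83)²) = 1/((-243)²) = 1/59049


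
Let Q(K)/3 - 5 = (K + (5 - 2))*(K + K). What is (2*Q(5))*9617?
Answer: 4904670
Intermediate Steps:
Q(K) = 15 + 6*K*(3 + K) (Q(K) = 15 + 3*((K + (5 - 2))*(K + K)) = 15 + 3*((K + 3)*(2*K)) = 15 + 3*((3 + K)*(2*K)) = 15 + 3*(2*K*(3 + K)) = 15 + 6*K*(3 + K))
(2*Q(5))*9617 = (2*(15 + 6*5² + 18*5))*9617 = (2*(15 + 6*25 + 90))*9617 = (2*(15 + 150 + 90))*9617 = (2*255)*9617 = 510*9617 = 4904670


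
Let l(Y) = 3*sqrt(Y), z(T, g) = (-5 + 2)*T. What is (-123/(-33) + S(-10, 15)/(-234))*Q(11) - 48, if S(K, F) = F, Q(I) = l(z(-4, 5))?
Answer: -48 + 3143*sqrt(3)/143 ≈ -9.9312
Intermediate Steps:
z(T, g) = -3*T
Q(I) = 6*sqrt(3) (Q(I) = 3*sqrt(-3*(-4)) = 3*sqrt(12) = 3*(2*sqrt(3)) = 6*sqrt(3))
(-123/(-33) + S(-10, 15)/(-234))*Q(11) - 48 = (-123/(-33) + 15/(-234))*(6*sqrt(3)) - 48 = (-123*(-1/33) + 15*(-1/234))*(6*sqrt(3)) - 48 = (41/11 - 5/78)*(6*sqrt(3)) - 48 = 3143*(6*sqrt(3))/858 - 48 = 3143*sqrt(3)/143 - 48 = -48 + 3143*sqrt(3)/143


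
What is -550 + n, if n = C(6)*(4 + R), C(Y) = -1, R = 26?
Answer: -580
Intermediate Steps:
n = -30 (n = -(4 + 26) = -1*30 = -30)
-550 + n = -550 - 30 = -580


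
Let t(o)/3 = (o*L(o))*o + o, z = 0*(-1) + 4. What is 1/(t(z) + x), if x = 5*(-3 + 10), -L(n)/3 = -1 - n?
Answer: 1/767 ≈ 0.0013038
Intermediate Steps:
L(n) = 3 + 3*n (L(n) = -3*(-1 - n) = 3 + 3*n)
z = 4 (z = 0 + 4 = 4)
x = 35 (x = 5*7 = 35)
t(o) = 3*o + 3*o²*(3 + 3*o) (t(o) = 3*((o*(3 + 3*o))*o + o) = 3*(o²*(3 + 3*o) + o) = 3*(o + o²*(3 + 3*o)) = 3*o + 3*o²*(3 + 3*o))
1/(t(z) + x) = 1/(3*4*(1 + 3*4*(1 + 4)) + 35) = 1/(3*4*(1 + 3*4*5) + 35) = 1/(3*4*(1 + 60) + 35) = 1/(3*4*61 + 35) = 1/(732 + 35) = 1/767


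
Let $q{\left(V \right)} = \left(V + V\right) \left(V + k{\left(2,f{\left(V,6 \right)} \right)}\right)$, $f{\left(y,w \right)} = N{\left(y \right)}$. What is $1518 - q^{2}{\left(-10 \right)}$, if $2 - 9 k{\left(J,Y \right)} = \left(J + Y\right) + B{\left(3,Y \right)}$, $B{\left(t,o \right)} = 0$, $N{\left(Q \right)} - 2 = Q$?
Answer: $- \frac{2566642}{81} \approx -31687.0$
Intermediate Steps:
$N{\left(Q \right)} = 2 + Q$
$f{\left(y,w \right)} = 2 + y$
$k{\left(J,Y \right)} = \frac{2}{9} - \frac{J}{9} - \frac{Y}{9}$ ($k{\left(J,Y \right)} = \frac{2}{9} - \frac{\left(J + Y\right) + 0}{9} = \frac{2}{9} - \frac{J + Y}{9} = \frac{2}{9} - \left(\frac{J}{9} + \frac{Y}{9}\right) = \frac{2}{9} - \frac{J}{9} - \frac{Y}{9}$)
$q{\left(V \right)} = 2 V \left(- \frac{2}{9} + \frac{8 V}{9}\right)$ ($q{\left(V \right)} = \left(V + V\right) \left(V - \frac{2 + V}{9}\right) = 2 V \left(V - \left(\frac{2}{9} + \frac{V}{9}\right)\right) = 2 V \left(- \frac{2}{9} + \frac{8 V}{9}\right)$)
$1518 - q^{2}{\left(-10 \right)} = 1518 - \left(\frac{4}{9} \left(-10\right) \left(-1 + 4 \left(-10\right)\right)\right)^{2} = 1518 - \left(\frac{4}{9} \left(-10\right) \left(-1 - 40\right)\right)^{2} = 1518 - \left(\frac{4}{9} \left(-10\right) \left(-41\right)\right)^{2} = 1518 - \left(\frac{1640}{9}\right)^{2} = 1518 - \frac{2689600}{81} = - \frac{2566642}{81}$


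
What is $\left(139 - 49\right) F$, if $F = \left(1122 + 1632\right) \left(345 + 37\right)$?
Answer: $94682520$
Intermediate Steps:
$F = 1052028$ ($F = 2754 \cdot 382 = 1052028$)
$\left(139 - 49\right) F = \left(139 - 49\right) 1052028 = 90 \cdot 1052028 = 94682520$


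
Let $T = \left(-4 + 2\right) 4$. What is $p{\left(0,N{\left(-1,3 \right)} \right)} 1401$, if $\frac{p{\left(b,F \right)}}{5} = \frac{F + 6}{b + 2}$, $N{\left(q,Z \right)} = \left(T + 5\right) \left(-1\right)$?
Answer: $\frac{63045}{2} \approx 31523.0$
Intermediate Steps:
$T = -8$ ($T = \left(-2\right) 4 = -8$)
$N{\left(q,Z \right)} = 3$ ($N{\left(q,Z \right)} = \left(-8 + 5\right) \left(-1\right) = \left(-3\right) \left(-1\right) = 3$)
$p{\left(b,F \right)} = \frac{5 \left(6 + F\right)}{2 + b}$ ($p{\left(b,F \right)} = 5 \frac{F + 6}{b + 2} = 5 \frac{6 + F}{2 + b} = \frac{5 \left(6 + F\right)}{2 + b}$)
$p{\left(0,N{\left(-1,3 \right)} \right)} 1401 = \frac{5 \left(6 + 3\right)}{2 + 0} \cdot 1401 = 5 \cdot \frac{1}{2} \cdot 9 \cdot 1401 = \frac{45}{2} \cdot 1401 = \frac{63045}{2}$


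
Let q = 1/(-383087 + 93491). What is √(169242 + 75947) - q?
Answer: 1/289596 + √245189 ≈ 495.17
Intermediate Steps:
q = -1/289596 (q = 1/(-289596) = -1/289596 ≈ -3.4531e-6)
√(169242 + 75947) - q = √(169242 + 75947) - 1*(-1/289596) = √245189 + 1/289596 = 1/289596 + √245189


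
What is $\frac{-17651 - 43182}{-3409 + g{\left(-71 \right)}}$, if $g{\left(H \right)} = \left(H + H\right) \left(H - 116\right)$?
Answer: $- \frac{60833}{23145} \approx -2.6283$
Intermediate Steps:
$g{\left(H \right)} = 2 H \left(-116 + H\right)$
$\frac{-17651 - 43182}{-3409 + g{\left(-71 \right)}} = \frac{-17651 - 43182}{-3409 + 2 \left(-71\right) \left(-116 - 71\right)} = - \frac{60833}{-3409 + 2 \left(-71\right) \left(-187\right)} = - \frac{60833}{-3409 + 26554} = - \frac{60833}{23145}$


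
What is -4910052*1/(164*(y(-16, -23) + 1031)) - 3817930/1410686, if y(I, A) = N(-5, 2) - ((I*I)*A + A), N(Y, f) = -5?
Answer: -201251400052/28658791433 ≈ -7.0223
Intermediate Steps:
y(I, A) = -5 - A - A*I² (y(I, A) = -5 - ((I*I)*A + A) = -5 - (I²*A + A) = -5 - (A*I² + A) = -5 - (A + A*I²) = -5 + (-A - A*I²) = -5 - A - A*I²)
-4910052*1/(164*(y(-16, -23) + 1031)) - 3817930/1410686 = -4910052*1/(164*((-5 - 1*(-23) - 1*(-23)*(-16)²) + 1031)) - 3817930/1410686 = -4910052*1/(164*((-5 + 23 - 1*(-23)*256) + 1031)) - 3817930*1/1410686 = -4910052*1/(164*((-5 + 23 + 5888) + 1031)) - 1908965/705343 = -4910052*1/(164*(5906 + 1031)) - 1908965/705343 = -4910052/(164*6937) - 1908965/705343 = -4910052/1137668 - 1908965/705343 = -4910052*1/1137668 - 1908965/705343 = -175359/40631 - 1908965/705343 = -201251400052/28658791433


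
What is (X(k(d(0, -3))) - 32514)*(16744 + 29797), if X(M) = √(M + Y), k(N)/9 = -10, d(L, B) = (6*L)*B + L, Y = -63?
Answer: -1513234074 + 139623*I*√17 ≈ -1.5132e+9 + 5.7568e+5*I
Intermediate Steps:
d(L, B) = L + 6*B*L (d(L, B) = 6*B*L + L = L + 6*B*L)
k(N) = -90 (k(N) = 9*(-10) = -90)
X(M) = √(-63 + M) (X(M) = √(M - 63) = √(-63 + M))
(X(k(d(0, -3))) - 32514)*(16744 + 29797) = (√(-63 - 90) - 32514)*(16744 + 29797) = (√(-153) - 32514)*46541 = (3*I*√17 - 32514)*46541 = (-32514 + 3*I*√17)*46541 = -1513234074 + 139623*I*√17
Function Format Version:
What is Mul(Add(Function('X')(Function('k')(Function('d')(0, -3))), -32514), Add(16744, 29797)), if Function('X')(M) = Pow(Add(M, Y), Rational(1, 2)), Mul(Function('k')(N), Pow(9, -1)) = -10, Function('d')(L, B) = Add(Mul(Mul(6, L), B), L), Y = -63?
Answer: Add(-1513234074, Mul(139623, I, Pow(17, Rational(1, 2)))) ≈ Add(-1.5132e+9, Mul(5.7568e+5, I))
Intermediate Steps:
Function('d')(L, B) = Add(L, Mul(6, B, L)) (Function('d')(L, B) = Add(Mul(6, B, L), L) = Add(L, Mul(6, B, L)))
Function('k')(N) = -90 (Function('k')(N) = Mul(9, -10) = -90)
Function('X')(M) = Pow(Add(-63, M), Rational(1, 2)) (Function('X')(M) = Pow(Add(M, -63), Rational(1, 2)) = Pow(Add(-63, M), Rational(1, 2)))
Mul(Add(Function('X')(Function('k')(Function('d')(0, -3))), -32514), Add(16744, 29797)) = Mul(Add(Pow(Add(-63, -90), Rational(1, 2)), -32514), Add(16744, 29797)) = Mul(Add(Pow(-153, Rational(1, 2)), -32514), 46541) = Mul(Add(Mul(3, I, Pow(17, Rational(1, 2))), -32514), 46541) = Mul(Add(-32514, Mul(3, I, Pow(17, Rational(1, 2)))), 46541) = Add(-1513234074, Mul(139623, I, Pow(17, Rational(1, 2))))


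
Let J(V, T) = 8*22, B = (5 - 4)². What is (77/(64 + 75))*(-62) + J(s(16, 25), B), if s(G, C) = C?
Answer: 19690/139 ≈ 141.65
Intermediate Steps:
B = 1 (B = 1² = 1)
J(V, T) = 176
(77/(64 + 75))*(-62) + J(s(16, 25), B) = (77/(64 + 75))*(-62) + 176 = (77/139)*(-62) + 176 = -4774/139 + 176 = 19690/139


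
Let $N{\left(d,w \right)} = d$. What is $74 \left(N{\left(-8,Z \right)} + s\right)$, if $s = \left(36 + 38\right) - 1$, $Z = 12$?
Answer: $4810$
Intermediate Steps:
$s = 73$ ($s = 74 - 1 = 73$)
$74 \left(N{\left(-8,Z \right)} + s\right) = 74 \left(-8 + 73\right) = 74 \cdot 65 = 4810$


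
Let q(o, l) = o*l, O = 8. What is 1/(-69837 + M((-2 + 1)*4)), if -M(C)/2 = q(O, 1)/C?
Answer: -1/69833 ≈ -1.4320e-5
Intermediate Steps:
q(o, l) = l*o
M(C) = -16/C (M(C) = -2*1*8/C = -16/C)
1/(-69837 + M((-2 + 1)*4)) = 1/(-69837 - 16*1/(4*(-2 + 1))) = 1/(-69837 - 16/((-1*4))) = 1/(-69837 - 16/(-4)) = 1/(-69837 - 16*(-1/4)) = 1/(-69837 + 4) = 1/(-69833) = -1/69833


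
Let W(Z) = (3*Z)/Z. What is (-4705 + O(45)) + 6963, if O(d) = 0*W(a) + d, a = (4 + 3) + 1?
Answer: 2303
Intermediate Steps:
a = 8 (a = 7 + 1 = 8)
W(Z) = 3
O(d) = d (O(d) = 0*3 + d = 0 + d = d)
(-4705 + O(45)) + 6963 = (-4705 + 45) + 6963 = -4660 + 6963 = 2303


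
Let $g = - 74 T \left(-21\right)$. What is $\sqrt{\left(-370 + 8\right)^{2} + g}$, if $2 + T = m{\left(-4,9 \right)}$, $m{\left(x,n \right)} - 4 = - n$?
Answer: $\sqrt{120166} \approx 346.65$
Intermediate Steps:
$m{\left(x,n \right)} = 4 - n$
$T = -7$ ($T = -2 + \left(4 - 9\right) = -2 - 5 = -7$)
$g = -10878$ ($g = \left(-74\right) \left(-7\right) \left(-21\right) = 518 \left(-21\right) = -10878$)
$\sqrt{\left(-370 + 8\right)^{2} + g} = \sqrt{\left(-370 + 8\right)^{2} - 10878} = \sqrt{\left(-362\right)^{2} - 10878} = \sqrt{131044 - 10878} = \sqrt{120166}$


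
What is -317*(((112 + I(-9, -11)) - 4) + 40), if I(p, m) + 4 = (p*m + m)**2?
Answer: -2500496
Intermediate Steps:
I(p, m) = -4 + (m + m*p)**2 (I(p, m) = -4 + (p*m + m)**2 = -4 + (m*p + m)**2 = -4 + (m + m*p)**2)
-317*(((112 + I(-9, -11)) - 4) + 40) = -317*(((112 + (-4 + (-11)**2*(1 - 9)**2)) - 4) + 40) = -317*(((112 + (-4 + 121*(-8)**2)) - 4) + 40) = -317*(((112 + (-4 + 121*64)) - 4) + 40) = -317*(((112 + (-4 + 7744)) - 4) + 40) = -317*(((112 + 7740) - 4) + 40) = -317*((7852 - 4) + 40) = -317*(7848 + 40) = -317*7888 = -2500496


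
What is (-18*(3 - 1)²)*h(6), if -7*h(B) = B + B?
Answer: 864/7 ≈ 123.43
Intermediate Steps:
h(B) = -2*B/7 (h(B) = -(B + B)/7 = -2*B/7)
(-18*(3 - 1)²)*h(6) = (-18*(3 - 1)²)*(-2/7*6) = -18*2²*(-12/7) = -18*4*(-12/7) = -72*(-12/7) = 864/7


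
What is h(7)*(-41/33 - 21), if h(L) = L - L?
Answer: 0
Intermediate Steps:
h(L) = 0
h(7)*(-41/33 - 21) = 0*(-41/33 - 21) = 0*(-734/33) = 0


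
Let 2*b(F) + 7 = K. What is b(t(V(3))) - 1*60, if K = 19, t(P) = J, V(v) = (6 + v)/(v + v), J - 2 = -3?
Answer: -54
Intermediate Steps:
J = -1 (J = 2 - 3 = -1)
V(v) = (6 + v)/(2*v) (V(v) = (6 + v)/((2*v)) = (6 + v)*(1/(2*v)) = (6 + v)/(2*v))
t(P) = -1
b(F) = 6 (b(F) = -7/2 + (1/2)*19 = -7/2 + 19/2 = 6)
b(t(V(3))) - 1*60 = 6 - 1*60 = 6 - 60 = -54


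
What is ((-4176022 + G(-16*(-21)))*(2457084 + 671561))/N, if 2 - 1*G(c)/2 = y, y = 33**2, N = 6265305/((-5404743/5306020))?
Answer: 392507210357443467/184687964645 ≈ 2.1252e+6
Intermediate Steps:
N = -3693759292900/600527 (N = 6265305/((-5404743*1/5306020)) = 6265305/(-5404743/5306020) = 6265305*(-5306020/5404743) = -3693759292900/600527 ≈ -6.1509e+6)
y = 1089
G(c) = -2174 (G(c) = 4 - 2*1089 = 4 - 2178 = -2174)
((-4176022 + G(-16*(-21)))*(2457084 + 671561))/N = ((-4176022 - 2174)*(2457084 + 671561))/(-3693759292900/600527) = -4178196*3128645*(-600527/3693759292900) = -13072092024420*(-600527/3693759292900) = 392507210357443467/184687964645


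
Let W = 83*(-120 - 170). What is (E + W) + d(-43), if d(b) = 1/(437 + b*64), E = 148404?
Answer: 287833209/2315 ≈ 1.2433e+5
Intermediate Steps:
W = -24070 (W = 83*(-290) = -24070)
d(b) = 1/(437 + 64*b)
(E + W) + d(-43) = (148404 - 24070) + 1/(437 + 64*(-43)) = 124334 + 1/(437 - 2752) = 124334 + 1/(-2315) = 124334 - 1/2315 = 287833209/2315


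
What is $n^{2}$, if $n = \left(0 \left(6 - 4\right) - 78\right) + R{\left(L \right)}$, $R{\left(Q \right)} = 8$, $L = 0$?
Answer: $4900$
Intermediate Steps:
$n = -70$ ($n = \left(0 \left(6 - 4\right) - 78\right) + 8 = \left(0 \cdot 2 - 78\right) + 8 = \left(0 - 78\right) + 8 = -78 + 8 = -70$)
$n^{2} = \left(-70\right)^{2} = 4900$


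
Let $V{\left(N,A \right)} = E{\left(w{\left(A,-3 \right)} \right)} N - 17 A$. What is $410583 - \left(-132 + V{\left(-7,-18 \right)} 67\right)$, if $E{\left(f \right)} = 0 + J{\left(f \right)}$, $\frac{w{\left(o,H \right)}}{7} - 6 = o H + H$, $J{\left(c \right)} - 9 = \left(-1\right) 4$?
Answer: $392558$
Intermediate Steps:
$J{\left(c \right)} = 5$ ($J{\left(c \right)} = 9 - 4 = 5$)
$w{\left(o,H \right)} = 42 + 7 H + 7 H o$ ($w{\left(o,H \right)} = 42 + 7 \left(o H + H\right) = 42 + 7 \left(H o + H\right) = 42 + 7 \left(H + H o\right) = 42 + \left(7 H + 7 H o\right) = 42 + 7 H + 7 H o$)
$E{\left(f \right)} = 5$ ($E{\left(f \right)} = 0 + 5 = 5$)
$V{\left(N,A \right)} = - 17 A + 5 N$ ($V{\left(N,A \right)} = 5 N - 17 A = - 17 A + 5 N$)
$410583 - \left(-132 + V{\left(-7,-18 \right)} 67\right) = 410583 - \left(-132 + \left(\left(-17\right) \left(-18\right) + 5 \left(-7\right)\right) 67\right) = 410583 - \left(-132 + \left(306 - 35\right) 67\right) = 410583 - \left(-132 + 271 \cdot 67\right) = 410583 - \left(-132 + 18157\right) = 410583 - 18025 = 392558$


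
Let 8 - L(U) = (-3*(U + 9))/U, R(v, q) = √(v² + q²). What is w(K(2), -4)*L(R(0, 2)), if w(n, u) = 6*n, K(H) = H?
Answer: 294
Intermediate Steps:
R(v, q) = √(q² + v²)
L(U) = 8 - (-27 - 3*U)/U (L(U) = 8 - (-3*(U + 9))/U = 8 - (-3*(9 + U))/U = 8 - (-27 - 3*U)/U)
w(K(2), -4)*L(R(0, 2)) = (6*2)*(11 + 27/(√(2² + 0²))) = 12*(11 + 27/(√(4 + 0))) = 12*(11 + 27/(√4)) = 12*(11 + 27/2) = 12*(49/2) = 294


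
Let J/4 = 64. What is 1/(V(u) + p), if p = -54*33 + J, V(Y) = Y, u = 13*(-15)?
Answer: -1/1721 ≈ -0.00058106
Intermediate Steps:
J = 256 (J = 4*64 = 256)
u = -195
p = -1526 (p = -54*33 + 256 = -1782 + 256 = -1526)
1/(V(u) + p) = 1/(-195 - 1526) = 1/(-1721) = -1/1721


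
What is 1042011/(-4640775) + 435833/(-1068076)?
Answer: -1045183277137/1652233466300 ≈ -0.63259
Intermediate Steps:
1042011/(-4640775) + 435833/(-1068076) = 1042011*(-1/4640775) + 435833*(-1/1068076) = -347337/1546925 - 435833/1068076 = -1045183277137/1652233466300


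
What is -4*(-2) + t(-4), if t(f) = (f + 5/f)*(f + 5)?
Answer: 11/4 ≈ 2.7500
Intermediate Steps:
t(f) = (5 + f)*(f + 5/f) (t(f) = (f + 5/f)*(5 + f) = (5 + f)*(f + 5/f))
-4*(-2) + t(-4) = -4*(-2) + (5 + (-4)² + 5*(-4) + 25/(-4)) = 8 + (5 + 16 - 20 + 25*(-¼)) = 8 + (5 + 16 - 20 - 25/4) = 8 - 21/4 = 11/4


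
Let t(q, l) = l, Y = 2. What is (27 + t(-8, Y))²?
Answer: 841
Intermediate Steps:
(27 + t(-8, Y))² = (27 + 2)² = 29² = 841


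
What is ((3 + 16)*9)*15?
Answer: 2565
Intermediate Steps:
((3 + 16)*9)*15 = (19*9)*15 = 171*15 = 2565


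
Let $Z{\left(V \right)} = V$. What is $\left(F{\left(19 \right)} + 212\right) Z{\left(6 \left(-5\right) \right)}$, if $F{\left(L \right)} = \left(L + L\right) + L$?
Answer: $-8070$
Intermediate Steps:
$F{\left(L \right)} = 3 L$ ($F{\left(L \right)} = 2 L + L = 3 L$)
$\left(F{\left(19 \right)} + 212\right) Z{\left(6 \left(-5\right) \right)} = \left(3 \cdot 19 + 212\right) 6 \left(-5\right) = \left(57 + 212\right) \left(-30\right) = 269 \left(-30\right) = -8070$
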